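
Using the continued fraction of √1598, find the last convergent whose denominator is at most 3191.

126281/3159

√1598 = [39; 1, 38, 1, 78, …] (period length 4).
Convergents:
  p_0/q_0 = 39/1
  p_1/q_1 = 40/1
  p_2/q_2 = 1559/39
  p_3/q_3 = 1599/40
  p_4/q_4 = 126281/3159
  p_5/q_5 = 127880/3199
q_4 = 3159 ≤ 3191 < 3199 = q_5, so the answer is 126281/3159.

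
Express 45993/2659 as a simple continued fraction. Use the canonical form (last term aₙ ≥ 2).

[17; 3, 2, 1, 2, 1, 3, 19]

45993 = 17×2659 + 790
2659 = 3×790 + 289
790 = 2×289 + 212
289 = 1×212 + 77
212 = 2×77 + 58
77 = 1×58 + 19
58 = 3×19 + 1
19 = 19×1 + 0  (stop)
So 45993/2659 = [17; 3, 2, 1, 2, 1, 3, 19].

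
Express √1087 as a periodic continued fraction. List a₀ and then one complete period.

a₀ = ⌊√1087⌋ = 32.
With m₀=0, d₀=1 and mₖ₊₁ = dₖaₖ − mₖ, dₖ₊₁ = (n − mₖ₊₁²)/dₖ, aₖ₊₁ = ⌊(a₀+mₖ₊₁)/dₖ₊₁⌋:
  k=1: m=32, d=63, a=1
  k=2: m=31, d=2, a=31
  k=3: m=31, d=63, a=1
  k=4: m=32, d=1, a=64
d=1 and a=2a₀=64 at k=4, so the next step gives (m, d) = (32, 63) again — its k=1 value — and the period has length 4.

[32; 1, 31, 1, 64]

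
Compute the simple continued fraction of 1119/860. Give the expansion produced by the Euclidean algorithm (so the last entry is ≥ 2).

[1; 3, 3, 8, 3, 3]

1119 = 1·860 + 259
860 = 3·259 + 83
259 = 3·83 + 10
83 = 8·10 + 3
10 = 3·3 + 1
3 = 3·1 + 0  (stop)
So 1119/860 = [1; 3, 3, 8, 3, 3].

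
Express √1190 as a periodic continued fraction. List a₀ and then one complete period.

[34; 2, 68]

a₀ = ⌊√1190⌋ = 34.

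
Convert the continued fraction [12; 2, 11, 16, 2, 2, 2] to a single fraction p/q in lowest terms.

Using pₖ = aₖpₖ₋₁ + pₖ₋₂ and qₖ = aₖqₖ₋₁ + qₖ₋₂:
  k=0: a=12, p=12, q=1
  k=1: a=2, p=25, q=2
  k=2: a=11, p=287, q=23
  k=3: a=16, p=4617, q=370
  k=4: a=2, p=9521, q=763
  k=5: a=2, p=23659, q=1896
  k=6: a=2, p=56839, q=4555

56839/4555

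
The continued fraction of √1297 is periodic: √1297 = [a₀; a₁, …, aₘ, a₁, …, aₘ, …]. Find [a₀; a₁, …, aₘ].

a₀ = ⌊√1297⌋ = 36.
With m₀=0, d₀=1 and mₖ₊₁ = dₖaₖ − mₖ, dₖ₊₁ = (n − mₖ₊₁²)/dₖ, aₖ₊₁ = ⌊(a₀+mₖ₊₁)/dₖ₊₁⌋:
  k=1: m=36, d=1, a=72
d=1 and a=2a₀=72 at k=1, so the next step gives (m, d) = (36, 1) again — its k=1 value — and the period has length 1.

[36; 72]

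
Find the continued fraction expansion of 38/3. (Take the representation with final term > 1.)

[12; 1, 2]

38 = 12×3 + 2
3 = 1×2 + 1
2 = 2×1 + 0  (stop)
So 38/3 = [12; 1, 2].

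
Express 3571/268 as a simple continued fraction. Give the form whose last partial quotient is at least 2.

[13; 3, 12, 2, 3]

3571 = 13·268 + 87
268 = 3·87 + 7
87 = 12·7 + 3
7 = 2·3 + 1
3 = 3·1 + 0  (stop)
So 3571/268 = [13; 3, 12, 2, 3].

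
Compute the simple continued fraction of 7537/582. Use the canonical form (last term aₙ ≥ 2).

7537 = 12·582 + 553
582 = 1·553 + 29
553 = 19·29 + 2
29 = 14·2 + 1
2 = 2·1 + 0  (stop)
So 7537/582 = [12; 1, 19, 14, 2].

[12; 1, 19, 14, 2]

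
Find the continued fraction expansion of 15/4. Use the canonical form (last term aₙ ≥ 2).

15 = 3*4 + 3
4 = 1*3 + 1
3 = 3*1 + 0  (stop)
So 15/4 = [3; 1, 3].

[3; 1, 3]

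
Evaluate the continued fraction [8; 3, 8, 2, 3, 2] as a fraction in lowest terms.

3503/421

Fold from the inside: start with 2/1.
  3 + 1/2 = 7/2
  2 + 2/7 = 16/7
  8 + 7/16 = 135/16
  3 + 16/135 = 421/135
  8 + 135/421 = 3503/421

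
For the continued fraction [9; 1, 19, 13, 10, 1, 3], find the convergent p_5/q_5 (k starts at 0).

28766/2891

Using pₖ = aₖpₖ₋₁ + pₖ₋₂, qₖ = aₖqₖ₋₁ + qₖ₋₂ (with p₋₁=1, p₋₂=0, q₋₁=0, q₋₂=1):
  k=0: a=9, p=9, q=1
  k=1: a=1, p=10, q=1
  k=2: a=19, p=199, q=20
  k=3: a=13, p=2597, q=261
  k=4: a=10, p=26169, q=2630
  k=5: a=1, p=28766, q=2891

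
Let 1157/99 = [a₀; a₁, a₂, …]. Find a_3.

1157 = 11·99 + 68   →  a_0 = 11
99 = 1·68 + 31   →  a_1 = 1
68 = 2·31 + 6   →  a_2 = 2
31 = 5·6 + 1   →  a_3 = 5

5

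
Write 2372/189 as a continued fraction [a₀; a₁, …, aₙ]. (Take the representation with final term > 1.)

2372 = 12·189 + 104
189 = 1·104 + 85
104 = 1·85 + 19
85 = 4·19 + 9
19 = 2·9 + 1
9 = 9·1 + 0  (stop)
So 2372/189 = [12; 1, 1, 4, 2, 9].

[12; 1, 1, 4, 2, 9]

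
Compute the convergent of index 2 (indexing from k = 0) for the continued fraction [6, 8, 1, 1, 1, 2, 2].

55/9

Using pₖ = aₖpₖ₋₁ + pₖ₋₂, qₖ = aₖqₖ₋₁ + qₖ₋₂ (with p₋₁=1, p₋₂=0, q₋₁=0, q₋₂=1):
  k=0: a=6, p=6, q=1
  k=1: a=8, p=49, q=8
  k=2: a=1, p=55, q=9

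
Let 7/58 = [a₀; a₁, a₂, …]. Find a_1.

7 = 0·58 + 7   →  a_0 = 0
58 = 8·7 + 2   →  a_1 = 8

8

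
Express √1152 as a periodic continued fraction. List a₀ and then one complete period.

[33; 1, 15, 1, 66]

a₀ = ⌊√1152⌋ = 33.
With m₀=0, d₀=1 and mₖ₊₁ = dₖaₖ − mₖ, dₖ₊₁ = (n − mₖ₊₁²)/dₖ, aₖ₊₁ = ⌊(a₀+mₖ₊₁)/dₖ₊₁⌋:
  k=1: m=33, d=63, a=1
  k=2: m=30, d=4, a=15
  k=3: m=30, d=63, a=1
  k=4: m=33, d=1, a=66
d=1 and a=2a₀=66 at k=4, so the next step gives (m, d) = (33, 63) again — its k=1 value — and the period has length 4.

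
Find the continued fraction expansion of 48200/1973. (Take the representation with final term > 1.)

[24; 2, 3, 16, 3, 2, 2]

48200 = 24*1973 + 848
1973 = 2*848 + 277
848 = 3*277 + 17
277 = 16*17 + 5
17 = 3*5 + 2
5 = 2*2 + 1
2 = 2*1 + 0  (stop)
So 48200/1973 = [24; 2, 3, 16, 3, 2, 2].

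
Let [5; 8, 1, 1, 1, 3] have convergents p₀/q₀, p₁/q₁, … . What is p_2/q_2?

Using pₖ = aₖpₖ₋₁ + pₖ₋₂, qₖ = aₖqₖ₋₁ + qₖ₋₂ (with p₋₁=1, p₋₂=0, q₋₁=0, q₋₂=1):
  k=0: a=5, p=5, q=1
  k=1: a=8, p=41, q=8
  k=2: a=1, p=46, q=9

46/9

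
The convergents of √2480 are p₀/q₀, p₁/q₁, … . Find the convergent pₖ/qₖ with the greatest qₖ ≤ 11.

249/5

√2480 = [49; 1, 3, 1, 98, …] (period length 4).
Convergents:
  p_0/q_0 = 49/1
  p_1/q_1 = 50/1
  p_2/q_2 = 199/4
  p_3/q_3 = 249/5
  p_4/q_4 = 24601/494
q_3 = 5 ≤ 11 < 494 = q_4, so the answer is 249/5.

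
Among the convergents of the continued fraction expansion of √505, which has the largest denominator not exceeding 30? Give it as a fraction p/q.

382/17

√505 = [22; 2, 8, 2, 44, …] (period length 4).
Convergents:
  p_0/q_0 = 22/1
  p_1/q_1 = 45/2
  p_2/q_2 = 382/17
  p_3/q_3 = 809/36
q_2 = 17 ≤ 30 < 36 = q_3, so the answer is 382/17.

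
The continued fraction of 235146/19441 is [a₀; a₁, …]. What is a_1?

235146 = 12·19441 + 1854   →  a_0 = 12
19441 = 10·1854 + 901   →  a_1 = 10

10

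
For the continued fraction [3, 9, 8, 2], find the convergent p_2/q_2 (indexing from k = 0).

227/73

Using pₖ = aₖpₖ₋₁ + pₖ₋₂, qₖ = aₖqₖ₋₁ + qₖ₋₂ (with p₋₁=1, p₋₂=0, q₋₁=0, q₋₂=1):
  k=0: a=3, p=3, q=1
  k=1: a=9, p=28, q=9
  k=2: a=8, p=227, q=73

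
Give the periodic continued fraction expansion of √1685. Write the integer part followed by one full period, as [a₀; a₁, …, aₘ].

a₀ = ⌊√1685⌋ = 41.
With m₀=0, d₀=1 and mₖ₊₁ = dₖaₖ − mₖ, dₖ₊₁ = (n − mₖ₊₁²)/dₖ, aₖ₊₁ = ⌊(a₀+mₖ₊₁)/dₖ₊₁⌋:
  k=1: m=41, d=4, a=20
  k=2: m=39, d=41, a=1
  k=3: m=2, d=41, a=1
  k=4: m=39, d=4, a=20
  k=5: m=41, d=1, a=82
d=1 and a=2a₀=82 at k=5, so the next step gives (m, d) = (41, 4) again — its k=1 value — and the period has length 5.

[41; 20, 1, 1, 20, 82]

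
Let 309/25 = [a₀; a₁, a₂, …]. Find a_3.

3

309 = 12·25 + 9   →  a_0 = 12
25 = 2·9 + 7   →  a_1 = 2
9 = 1·7 + 2   →  a_2 = 1
7 = 3·2 + 1   →  a_3 = 3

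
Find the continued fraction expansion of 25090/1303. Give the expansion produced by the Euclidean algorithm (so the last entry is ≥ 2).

[19; 3, 1, 10, 2, 14]

25090 = 19×1303 + 333
1303 = 3×333 + 304
333 = 1×304 + 29
304 = 10×29 + 14
29 = 2×14 + 1
14 = 14×1 + 0  (stop)
So 25090/1303 = [19; 3, 1, 10, 2, 14].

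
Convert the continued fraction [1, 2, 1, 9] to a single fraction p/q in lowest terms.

39/29

Using pₖ = aₖpₖ₋₁ + pₖ₋₂ and qₖ = aₖqₖ₋₁ + qₖ₋₂:
  k=0: a=1, p=1, q=1
  k=1: a=2, p=3, q=2
  k=2: a=1, p=4, q=3
  k=3: a=9, p=39, q=29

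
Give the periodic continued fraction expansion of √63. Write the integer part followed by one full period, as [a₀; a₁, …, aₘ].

[7; 1, 14]

a₀ = ⌊√63⌋ = 7.
With m₀=0, d₀=1 and mₖ₊₁ = dₖaₖ − mₖ, dₖ₊₁ = (n − mₖ₊₁²)/dₖ, aₖ₊₁ = ⌊(a₀+mₖ₊₁)/dₖ₊₁⌋:
  k=1: m=7, d=14, a=1
  k=2: m=7, d=1, a=14
d=1 and a=2a₀=14 at k=2, so the next step gives (m, d) = (7, 14) again — its k=1 value — and the period has length 2.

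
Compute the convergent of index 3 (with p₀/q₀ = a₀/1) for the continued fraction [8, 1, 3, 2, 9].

79/9

Using pₖ = aₖpₖ₋₁ + pₖ₋₂, qₖ = aₖqₖ₋₁ + qₖ₋₂ (with p₋₁=1, p₋₂=0, q₋₁=0, q₋₂=1):
  k=0: a=8, p=8, q=1
  k=1: a=1, p=9, q=1
  k=2: a=3, p=35, q=4
  k=3: a=2, p=79, q=9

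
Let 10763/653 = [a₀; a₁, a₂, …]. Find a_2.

10763 = 16·653 + 315   →  a_0 = 16
653 = 2·315 + 23   →  a_1 = 2
315 = 13·23 + 16   →  a_2 = 13

13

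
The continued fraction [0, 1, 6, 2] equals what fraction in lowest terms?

13/15

Using pₖ = aₖpₖ₋₁ + pₖ₋₂ and qₖ = aₖqₖ₋₁ + qₖ₋₂:
  k=0: a=0, p=0, q=1
  k=1: a=1, p=1, q=1
  k=2: a=6, p=6, q=7
  k=3: a=2, p=13, q=15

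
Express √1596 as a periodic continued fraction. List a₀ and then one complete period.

[39; 1, 18, 1, 78]

a₀ = ⌊√1596⌋ = 39.
With m₀=0, d₀=1 and mₖ₊₁ = dₖaₖ − mₖ, dₖ₊₁ = (n − mₖ₊₁²)/dₖ, aₖ₊₁ = ⌊(a₀+mₖ₊₁)/dₖ₊₁⌋:
  k=1: m=39, d=75, a=1
  k=2: m=36, d=4, a=18
  k=3: m=36, d=75, a=1
  k=4: m=39, d=1, a=78
d=1 and a=2a₀=78 at k=4, so the next step gives (m, d) = (39, 75) again — its k=1 value — and the period has length 4.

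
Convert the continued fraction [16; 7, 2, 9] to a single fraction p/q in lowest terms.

Fold from the inside: start with 9/1.
  2 + 1/9 = 19/9
  7 + 9/19 = 142/19
  16 + 19/142 = 2291/142

2291/142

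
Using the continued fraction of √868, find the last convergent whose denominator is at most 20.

383/13

√868 = [29; 2, 6, 19, 2, 19, 6, 2, 58, …] (period length 8).
Convergents:
  p_0/q_0 = 29/1
  p_1/q_1 = 59/2
  p_2/q_2 = 383/13
  p_3/q_3 = 7336/249
q_2 = 13 ≤ 20 < 249 = q_3, so the answer is 383/13.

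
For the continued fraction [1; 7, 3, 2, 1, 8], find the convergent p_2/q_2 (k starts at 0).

25/22

Using pₖ = aₖpₖ₋₁ + pₖ₋₂, qₖ = aₖqₖ₋₁ + qₖ₋₂ (with p₋₁=1, p₋₂=0, q₋₁=0, q₋₂=1):
  k=0: a=1, p=1, q=1
  k=1: a=7, p=8, q=7
  k=2: a=3, p=25, q=22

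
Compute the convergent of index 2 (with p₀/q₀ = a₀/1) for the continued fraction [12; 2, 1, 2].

37/3

Using pₖ = aₖpₖ₋₁ + pₖ₋₂, qₖ = aₖqₖ₋₁ + qₖ₋₂ (with p₋₁=1, p₋₂=0, q₋₁=0, q₋₂=1):
  k=0: a=12, p=12, q=1
  k=1: a=2, p=25, q=2
  k=2: a=1, p=37, q=3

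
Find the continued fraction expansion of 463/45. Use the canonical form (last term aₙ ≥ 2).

463 = 10*45 + 13
45 = 3*13 + 6
13 = 2*6 + 1
6 = 6*1 + 0  (stop)
So 463/45 = [10; 3, 2, 6].

[10; 3, 2, 6]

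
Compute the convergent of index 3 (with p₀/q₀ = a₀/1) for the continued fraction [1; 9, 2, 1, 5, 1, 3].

Using pₖ = aₖpₖ₋₁ + pₖ₋₂, qₖ = aₖqₖ₋₁ + qₖ₋₂ (with p₋₁=1, p₋₂=0, q₋₁=0, q₋₂=1):
  k=0: a=1, p=1, q=1
  k=1: a=9, p=10, q=9
  k=2: a=2, p=21, q=19
  k=3: a=1, p=31, q=28

31/28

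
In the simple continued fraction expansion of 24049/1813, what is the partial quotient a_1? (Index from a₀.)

3

24049 = 13·1813 + 480   →  a_0 = 13
1813 = 3·480 + 373   →  a_1 = 3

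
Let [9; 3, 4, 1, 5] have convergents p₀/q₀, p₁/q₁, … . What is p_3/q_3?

Using pₖ = aₖpₖ₋₁ + pₖ₋₂, qₖ = aₖqₖ₋₁ + qₖ₋₂ (with p₋₁=1, p₋₂=0, q₋₁=0, q₋₂=1):
  k=0: a=9, p=9, q=1
  k=1: a=3, p=28, q=3
  k=2: a=4, p=121, q=13
  k=3: a=1, p=149, q=16

149/16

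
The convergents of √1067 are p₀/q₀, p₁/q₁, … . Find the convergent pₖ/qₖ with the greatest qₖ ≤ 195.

√1067 = [32; 1, 1, 1, 64, …] (period length 4).
Convergents:
  p_0/q_0 = 32/1
  p_1/q_1 = 33/1
  p_2/q_2 = 65/2
  p_3/q_3 = 98/3
  p_4/q_4 = 6337/194
  p_5/q_5 = 6435/197
q_4 = 194 ≤ 195 < 197 = q_5, so the answer is 6337/194.

6337/194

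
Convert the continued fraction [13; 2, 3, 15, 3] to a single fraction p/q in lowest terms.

4405/328

Fold from the inside: start with 3/1.
  15 + 1/3 = 46/3
  3 + 3/46 = 141/46
  2 + 46/141 = 328/141
  13 + 141/328 = 4405/328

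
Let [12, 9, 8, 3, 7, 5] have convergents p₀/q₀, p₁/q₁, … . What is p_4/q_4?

20211/1669

Using pₖ = aₖpₖ₋₁ + pₖ₋₂, qₖ = aₖqₖ₋₁ + qₖ₋₂ (with p₋₁=1, p₋₂=0, q₋₁=0, q₋₂=1):
  k=0: a=12, p=12, q=1
  k=1: a=9, p=109, q=9
  k=2: a=8, p=884, q=73
  k=3: a=3, p=2761, q=228
  k=4: a=7, p=20211, q=1669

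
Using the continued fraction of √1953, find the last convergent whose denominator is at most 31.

1149/26

√1953 = [44; 5, 5, 3, 12, 3, 5, 5, 88, …] (period length 8).
Convergents:
  p_0/q_0 = 44/1
  p_1/q_1 = 221/5
  p_2/q_2 = 1149/26
  p_3/q_3 = 3668/83
q_2 = 26 ≤ 31 < 83 = q_3, so the answer is 1149/26.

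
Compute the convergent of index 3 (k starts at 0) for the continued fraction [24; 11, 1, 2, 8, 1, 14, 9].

Using pₖ = aₖpₖ₋₁ + pₖ₋₂, qₖ = aₖqₖ₋₁ + qₖ₋₂ (with p₋₁=1, p₋₂=0, q₋₁=0, q₋₂=1):
  k=0: a=24, p=24, q=1
  k=1: a=11, p=265, q=11
  k=2: a=1, p=289, q=12
  k=3: a=2, p=843, q=35

843/35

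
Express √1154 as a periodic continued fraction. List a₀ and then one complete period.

a₀ = ⌊√1154⌋ = 33.
With m₀=0, d₀=1 and mₖ₊₁ = dₖaₖ − mₖ, dₖ₊₁ = (n − mₖ₊₁²)/dₖ, aₖ₊₁ = ⌊(a₀+mₖ₊₁)/dₖ₊₁⌋:
  k=1: m=33, d=65, a=1
  k=2: m=32, d=2, a=32
  k=3: m=32, d=65, a=1
  k=4: m=33, d=1, a=66
d=1 and a=2a₀=66 at k=4, so the next step gives (m, d) = (33, 65) again — its k=1 value — and the period has length 4.

[33; 1, 32, 1, 66]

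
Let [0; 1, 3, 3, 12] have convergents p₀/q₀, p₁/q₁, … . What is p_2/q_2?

3/4

Using pₖ = aₖpₖ₋₁ + pₖ₋₂, qₖ = aₖqₖ₋₁ + qₖ₋₂ (with p₋₁=1, p₋₂=0, q₋₁=0, q₋₂=1):
  k=0: a=0, p=0, q=1
  k=1: a=1, p=1, q=1
  k=2: a=3, p=3, q=4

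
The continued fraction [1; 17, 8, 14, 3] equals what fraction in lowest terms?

Using pₖ = aₖpₖ₋₁ + pₖ₋₂ and qₖ = aₖqₖ₋₁ + qₖ₋₂:
  k=0: a=1, p=1, q=1
  k=1: a=17, p=18, q=17
  k=2: a=8, p=145, q=137
  k=3: a=14, p=2048, q=1935
  k=4: a=3, p=6289, q=5942

6289/5942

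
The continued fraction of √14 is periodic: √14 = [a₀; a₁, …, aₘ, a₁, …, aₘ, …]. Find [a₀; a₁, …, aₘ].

[3; 1, 2, 1, 6]

a₀ = ⌊√14⌋ = 3.
With m₀=0, d₀=1 and mₖ₊₁ = dₖaₖ − mₖ, dₖ₊₁ = (n − mₖ₊₁²)/dₖ, aₖ₊₁ = ⌊(a₀+mₖ₊₁)/dₖ₊₁⌋:
  k=1: m=3, d=5, a=1
  k=2: m=2, d=2, a=2
  k=3: m=2, d=5, a=1
  k=4: m=3, d=1, a=6
d=1 and a=2a₀=6 at k=4, so the next step gives (m, d) = (3, 5) again — its k=1 value — and the period has length 4.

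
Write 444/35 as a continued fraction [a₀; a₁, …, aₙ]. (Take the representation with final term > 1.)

[12; 1, 2, 5, 2]

444 = 12×35 + 24
35 = 1×24 + 11
24 = 2×11 + 2
11 = 5×2 + 1
2 = 2×1 + 0  (stop)
So 444/35 = [12; 1, 2, 5, 2].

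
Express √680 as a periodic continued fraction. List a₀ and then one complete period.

a₀ = ⌊√680⌋ = 26.
With m₀=0, d₀=1 and mₖ₊₁ = dₖaₖ − mₖ, dₖ₊₁ = (n − mₖ₊₁²)/dₖ, aₖ₊₁ = ⌊(a₀+mₖ₊₁)/dₖ₊₁⌋:
  k=1: m=26, d=4, a=13
  k=2: m=26, d=1, a=52
d=1 and a=2a₀=52 at k=2, so the next step gives (m, d) = (26, 4) again — its k=1 value — and the period has length 2.

[26; 13, 52]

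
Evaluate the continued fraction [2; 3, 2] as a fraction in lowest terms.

16/7

Using pₖ = aₖpₖ₋₁ + pₖ₋₂ and qₖ = aₖqₖ₋₁ + qₖ₋₂:
  k=0: a=2, p=2, q=1
  k=1: a=3, p=7, q=3
  k=2: a=2, p=16, q=7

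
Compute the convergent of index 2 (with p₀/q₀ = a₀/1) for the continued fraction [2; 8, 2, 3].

36/17

Using pₖ = aₖpₖ₋₁ + pₖ₋₂, qₖ = aₖqₖ₋₁ + qₖ₋₂ (with p₋₁=1, p₋₂=0, q₋₁=0, q₋₂=1):
  k=0: a=2, p=2, q=1
  k=1: a=8, p=17, q=8
  k=2: a=2, p=36, q=17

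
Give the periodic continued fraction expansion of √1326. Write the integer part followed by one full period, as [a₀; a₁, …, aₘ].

[36; 2, 2, 2, 2, 2, 72]

a₀ = ⌊√1326⌋ = 36.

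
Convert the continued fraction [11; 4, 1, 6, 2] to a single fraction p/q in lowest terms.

818/73

Fold from the inside: start with 2/1.
  6 + 1/2 = 13/2
  1 + 2/13 = 15/13
  4 + 13/15 = 73/15
  11 + 15/73 = 818/73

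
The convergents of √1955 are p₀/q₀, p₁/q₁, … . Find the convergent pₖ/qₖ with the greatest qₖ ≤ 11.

√1955 = [44; 4, 1, 1, 1, 4, 88, …] (period length 6).
Convergents:
  p_0/q_0 = 44/1
  p_1/q_1 = 177/4
  p_2/q_2 = 221/5
  p_3/q_3 = 398/9
  p_4/q_4 = 619/14
q_3 = 9 ≤ 11 < 14 = q_4, so the answer is 398/9.

398/9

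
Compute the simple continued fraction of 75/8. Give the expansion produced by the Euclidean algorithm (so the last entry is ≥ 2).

[9; 2, 1, 2]

75 = 9×8 + 3
8 = 2×3 + 2
3 = 1×2 + 1
2 = 2×1 + 0  (stop)
So 75/8 = [9; 2, 1, 2].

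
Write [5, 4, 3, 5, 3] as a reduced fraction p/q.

1151/220

Fold from the inside: start with 3/1.
  5 + 1/3 = 16/3
  3 + 3/16 = 51/16
  4 + 16/51 = 220/51
  5 + 51/220 = 1151/220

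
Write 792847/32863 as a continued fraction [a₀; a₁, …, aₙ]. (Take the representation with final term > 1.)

792847 = 24×32863 + 4135
32863 = 7×4135 + 3918
4135 = 1×3918 + 217
3918 = 18×217 + 12
217 = 18×12 + 1
12 = 12×1 + 0  (stop)
So 792847/32863 = [24; 7, 1, 18, 18, 12].

[24; 7, 1, 18, 18, 12]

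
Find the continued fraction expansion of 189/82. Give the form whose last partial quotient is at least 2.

189 = 2·82 + 25
82 = 3·25 + 7
25 = 3·7 + 4
7 = 1·4 + 3
4 = 1·3 + 1
3 = 3·1 + 0  (stop)
So 189/82 = [2; 3, 3, 1, 1, 3].

[2; 3, 3, 1, 1, 3]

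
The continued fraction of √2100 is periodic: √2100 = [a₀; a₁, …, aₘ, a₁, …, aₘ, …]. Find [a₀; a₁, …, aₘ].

[45; 1, 4, 1, 2, 1, 4, 1, 90]

a₀ = ⌊√2100⌋ = 45.
With m₀=0, d₀=1 and mₖ₊₁ = dₖaₖ − mₖ, dₖ₊₁ = (n − mₖ₊₁²)/dₖ, aₖ₊₁ = ⌊(a₀+mₖ₊₁)/dₖ₊₁⌋:
  k=1: m=45, d=75, a=1
  k=2: m=30, d=16, a=4
  k=3: m=34, d=59, a=1
  k=4: m=25, d=25, a=2
  k=5: m=25, d=59, a=1
  k=6: m=34, d=16, a=4
  k=7: m=30, d=75, a=1
  k=8: m=45, d=1, a=90
d=1 and a=2a₀=90 at k=8, so the next step gives (m, d) = (45, 75) again — its k=1 value — and the period has length 8.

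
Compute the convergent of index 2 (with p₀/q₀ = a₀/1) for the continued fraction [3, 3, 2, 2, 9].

23/7

Using pₖ = aₖpₖ₋₁ + pₖ₋₂, qₖ = aₖqₖ₋₁ + qₖ₋₂ (with p₋₁=1, p₋₂=0, q₋₁=0, q₋₂=1):
  k=0: a=3, p=3, q=1
  k=1: a=3, p=10, q=3
  k=2: a=2, p=23, q=7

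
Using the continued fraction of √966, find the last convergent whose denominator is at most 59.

777/25

√966 = [31; 12, 2, 2, 2, 12, 62, …] (period length 6).
Convergents:
  p_0/q_0 = 31/1
  p_1/q_1 = 373/12
  p_2/q_2 = 777/25
  p_3/q_3 = 1927/62
q_2 = 25 ≤ 59 < 62 = q_3, so the answer is 777/25.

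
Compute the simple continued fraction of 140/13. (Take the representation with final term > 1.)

[10; 1, 3, 3]

140 = 10*13 + 10
13 = 1*10 + 3
10 = 3*3 + 1
3 = 3*1 + 0  (stop)
So 140/13 = [10; 1, 3, 3].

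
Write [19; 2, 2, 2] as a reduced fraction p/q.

233/12

Using pₖ = aₖpₖ₋₁ + pₖ₋₂ and qₖ = aₖqₖ₋₁ + qₖ₋₂:
  k=0: a=19, p=19, q=1
  k=1: a=2, p=39, q=2
  k=2: a=2, p=97, q=5
  k=3: a=2, p=233, q=12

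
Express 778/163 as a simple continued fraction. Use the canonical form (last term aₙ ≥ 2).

[4; 1, 3, 2, 2, 7]

778 = 4·163 + 126
163 = 1·126 + 37
126 = 3·37 + 15
37 = 2·15 + 7
15 = 2·7 + 1
7 = 7·1 + 0  (stop)
So 778/163 = [4; 1, 3, 2, 2, 7].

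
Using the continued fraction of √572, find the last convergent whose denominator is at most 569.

√572 = [23; 1, 10, 1, 46, …] (period length 4).
Convergents:
  p_0/q_0 = 23/1
  p_1/q_1 = 24/1
  p_2/q_2 = 263/11
  p_3/q_3 = 287/12
  p_4/q_4 = 13465/563
  p_5/q_5 = 13752/575
q_4 = 563 ≤ 569 < 575 = q_5, so the answer is 13465/563.

13465/563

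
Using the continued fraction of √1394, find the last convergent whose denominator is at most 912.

12545/336

√1394 = [37; 2, 1, 36, 1, 2, 74, …] (period length 6).
Convergents:
  p_0/q_0 = 37/1
  p_1/q_1 = 75/2
  p_2/q_2 = 112/3
  p_3/q_3 = 4107/110
  p_4/q_4 = 4219/113
  p_5/q_5 = 12545/336
  p_6/q_6 = 932549/24977
q_5 = 336 ≤ 912 < 24977 = q_6, so the answer is 12545/336.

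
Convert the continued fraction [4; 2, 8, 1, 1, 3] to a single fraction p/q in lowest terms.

568/127

Using pₖ = aₖpₖ₋₁ + pₖ₋₂ and qₖ = aₖqₖ₋₁ + qₖ₋₂:
  k=0: a=4, p=4, q=1
  k=1: a=2, p=9, q=2
  k=2: a=8, p=76, q=17
  k=3: a=1, p=85, q=19
  k=4: a=1, p=161, q=36
  k=5: a=3, p=568, q=127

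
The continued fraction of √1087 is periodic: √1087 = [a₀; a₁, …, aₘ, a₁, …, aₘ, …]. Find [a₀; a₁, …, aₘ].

a₀ = ⌊√1087⌋ = 32.
With m₀=0, d₀=1 and mₖ₊₁ = dₖaₖ − mₖ, dₖ₊₁ = (n − mₖ₊₁²)/dₖ, aₖ₊₁ = ⌊(a₀+mₖ₊₁)/dₖ₊₁⌋:
  k=1: m=32, d=63, a=1
  k=2: m=31, d=2, a=31
  k=3: m=31, d=63, a=1
  k=4: m=32, d=1, a=64
d=1 and a=2a₀=64 at k=4, so the next step gives (m, d) = (32, 63) again — its k=1 value — and the period has length 4.

[32; 1, 31, 1, 64]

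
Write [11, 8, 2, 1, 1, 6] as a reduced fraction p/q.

Using pₖ = aₖpₖ₋₁ + pₖ₋₂ and qₖ = aₖqₖ₋₁ + qₖ₋₂:
  k=0: a=11, p=11, q=1
  k=1: a=8, p=89, q=8
  k=2: a=2, p=189, q=17
  k=3: a=1, p=278, q=25
  k=4: a=1, p=467, q=42
  k=5: a=6, p=3080, q=277

3080/277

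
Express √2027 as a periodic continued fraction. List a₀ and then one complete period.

a₀ = ⌊√2027⌋ = 45.
With m₀=0, d₀=1 and mₖ₊₁ = dₖaₖ − mₖ, dₖ₊₁ = (n − mₖ₊₁²)/dₖ, aₖ₊₁ = ⌊(a₀+mₖ₊₁)/dₖ₊₁⌋:
  k=1: m=45, d=2, a=45
  k=2: m=45, d=1, a=90
d=1 and a=2a₀=90 at k=2, so the next step gives (m, d) = (45, 2) again — its k=1 value — and the period has length 2.

[45; 45, 90]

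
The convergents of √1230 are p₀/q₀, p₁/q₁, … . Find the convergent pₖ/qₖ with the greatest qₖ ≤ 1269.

34405/981

√1230 = [35; 14, 70, …] (period length 2).
Convergents:
  p_0/q_0 = 35/1
  p_1/q_1 = 491/14
  p_2/q_2 = 34405/981
  p_3/q_3 = 482161/13748
q_2 = 981 ≤ 1269 < 13748 = q_3, so the answer is 34405/981.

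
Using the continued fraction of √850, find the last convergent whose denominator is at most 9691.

142421/4885

√850 = [29; 6, 2, 6, 58, …] (period length 4).
Convergents:
  p_0/q_0 = 29/1
  p_1/q_1 = 175/6
  p_2/q_2 = 379/13
  p_3/q_3 = 2449/84
  p_4/q_4 = 142421/4885
  p_5/q_5 = 856975/29394
q_4 = 4885 ≤ 9691 < 29394 = q_5, so the answer is 142421/4885.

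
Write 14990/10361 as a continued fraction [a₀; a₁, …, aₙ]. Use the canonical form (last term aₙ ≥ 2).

[1; 2, 4, 5, 12, 18]

14990 = 1*10361 + 4629
10361 = 2*4629 + 1103
4629 = 4*1103 + 217
1103 = 5*217 + 18
217 = 12*18 + 1
18 = 18*1 + 0  (stop)
So 14990/10361 = [1; 2, 4, 5, 12, 18].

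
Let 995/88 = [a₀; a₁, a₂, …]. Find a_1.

995 = 11·88 + 27   →  a_0 = 11
88 = 3·27 + 7   →  a_1 = 3

3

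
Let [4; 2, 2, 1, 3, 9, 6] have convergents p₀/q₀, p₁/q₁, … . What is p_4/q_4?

115/26

Using pₖ = aₖpₖ₋₁ + pₖ₋₂, qₖ = aₖqₖ₋₁ + qₖ₋₂ (with p₋₁=1, p₋₂=0, q₋₁=0, q₋₂=1):
  k=0: a=4, p=4, q=1
  k=1: a=2, p=9, q=2
  k=2: a=2, p=22, q=5
  k=3: a=1, p=31, q=7
  k=4: a=3, p=115, q=26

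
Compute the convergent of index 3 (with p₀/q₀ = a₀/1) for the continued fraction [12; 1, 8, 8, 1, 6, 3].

Using pₖ = aₖpₖ₋₁ + pₖ₋₂, qₖ = aₖqₖ₋₁ + qₖ₋₂ (with p₋₁=1, p₋₂=0, q₋₁=0, q₋₂=1):
  k=0: a=12, p=12, q=1
  k=1: a=1, p=13, q=1
  k=2: a=8, p=116, q=9
  k=3: a=8, p=941, q=73

941/73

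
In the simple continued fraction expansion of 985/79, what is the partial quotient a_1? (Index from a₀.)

2

985 = 12·79 + 37   →  a_0 = 12
79 = 2·37 + 5   →  a_1 = 2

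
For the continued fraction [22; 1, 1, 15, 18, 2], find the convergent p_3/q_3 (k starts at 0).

698/31

Using pₖ = aₖpₖ₋₁ + pₖ₋₂, qₖ = aₖqₖ₋₁ + qₖ₋₂ (with p₋₁=1, p₋₂=0, q₋₁=0, q₋₂=1):
  k=0: a=22, p=22, q=1
  k=1: a=1, p=23, q=1
  k=2: a=1, p=45, q=2
  k=3: a=15, p=698, q=31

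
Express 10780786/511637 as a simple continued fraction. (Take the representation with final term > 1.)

[21; 14, 19, 19, 9, 11]

10780786 = 21×511637 + 36409
511637 = 14×36409 + 1911
36409 = 19×1911 + 100
1911 = 19×100 + 11
100 = 9×11 + 1
11 = 11×1 + 0  (stop)
So 10780786/511637 = [21; 14, 19, 19, 9, 11].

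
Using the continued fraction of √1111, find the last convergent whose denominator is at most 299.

√1111 = [33; 3, 66, …] (period length 2).
Convergents:
  p_0/q_0 = 33/1
  p_1/q_1 = 100/3
  p_2/q_2 = 6633/199
  p_3/q_3 = 19999/600
q_2 = 199 ≤ 299 < 600 = q_3, so the answer is 6633/199.

6633/199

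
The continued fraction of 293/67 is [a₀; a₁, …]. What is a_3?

293 = 4·67 + 25   →  a_0 = 4
67 = 2·25 + 17   →  a_1 = 2
25 = 1·17 + 8   →  a_2 = 1
17 = 2·8 + 1   →  a_3 = 2

2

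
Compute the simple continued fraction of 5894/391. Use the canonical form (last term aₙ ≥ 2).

[15; 13, 2, 14]

5894 = 15*391 + 29
391 = 13*29 + 14
29 = 2*14 + 1
14 = 14*1 + 0  (stop)
So 5894/391 = [15; 13, 2, 14].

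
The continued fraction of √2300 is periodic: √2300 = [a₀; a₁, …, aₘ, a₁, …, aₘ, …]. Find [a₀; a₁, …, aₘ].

[47; 1, 22, 1, 94]

a₀ = ⌊√2300⌋ = 47.
With m₀=0, d₀=1 and mₖ₊₁ = dₖaₖ − mₖ, dₖ₊₁ = (n − mₖ₊₁²)/dₖ, aₖ₊₁ = ⌊(a₀+mₖ₊₁)/dₖ₊₁⌋:
  k=1: m=47, d=91, a=1
  k=2: m=44, d=4, a=22
  k=3: m=44, d=91, a=1
  k=4: m=47, d=1, a=94
d=1 and a=2a₀=94 at k=4, so the next step gives (m, d) = (47, 91) again — its k=1 value — and the period has length 4.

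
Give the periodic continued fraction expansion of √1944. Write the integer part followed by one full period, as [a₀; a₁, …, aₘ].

a₀ = ⌊√1944⌋ = 44.
With m₀=0, d₀=1 and mₖ₊₁ = dₖaₖ − mₖ, dₖ₊₁ = (n − mₖ₊₁²)/dₖ, aₖ₊₁ = ⌊(a₀+mₖ₊₁)/dₖ₊₁⌋:
  k=1: m=44, d=8, a=11
  k=2: m=44, d=1, a=88
d=1 and a=2a₀=88 at k=2, so the next step gives (m, d) = (44, 8) again — its k=1 value — and the period has length 2.

[44; 11, 88]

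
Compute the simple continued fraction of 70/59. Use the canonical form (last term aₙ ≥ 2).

70 = 1×59 + 11
59 = 5×11 + 4
11 = 2×4 + 3
4 = 1×3 + 1
3 = 3×1 + 0  (stop)
So 70/59 = [1; 5, 2, 1, 3].

[1; 5, 2, 1, 3]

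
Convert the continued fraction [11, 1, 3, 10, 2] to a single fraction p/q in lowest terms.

1011/86

Using pₖ = aₖpₖ₋₁ + pₖ₋₂ and qₖ = aₖqₖ₋₁ + qₖ₋₂:
  k=0: a=11, p=11, q=1
  k=1: a=1, p=12, q=1
  k=2: a=3, p=47, q=4
  k=3: a=10, p=482, q=41
  k=4: a=2, p=1011, q=86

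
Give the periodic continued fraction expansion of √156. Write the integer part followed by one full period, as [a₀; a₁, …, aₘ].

a₀ = ⌊√156⌋ = 12.

[12; 2, 24]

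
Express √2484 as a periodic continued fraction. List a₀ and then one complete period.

[49; 1, 5, 4, 5, 1, 98]

a₀ = ⌊√2484⌋ = 49.
With m₀=0, d₀=1 and mₖ₊₁ = dₖaₖ − mₖ, dₖ₊₁ = (n − mₖ₊₁²)/dₖ, aₖ₊₁ = ⌊(a₀+mₖ₊₁)/dₖ₊₁⌋:
  k=1: m=49, d=83, a=1
  k=2: m=34, d=16, a=5
  k=3: m=46, d=23, a=4
  k=4: m=46, d=16, a=5
  k=5: m=34, d=83, a=1
  k=6: m=49, d=1, a=98
d=1 and a=2a₀=98 at k=6, so the next step gives (m, d) = (49, 83) again — its k=1 value — and the period has length 6.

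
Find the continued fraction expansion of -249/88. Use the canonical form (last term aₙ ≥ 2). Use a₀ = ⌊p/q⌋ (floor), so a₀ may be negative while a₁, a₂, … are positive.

[-3; 5, 1, 6, 2]

-249 = -3·88 + 15
88 = 5·15 + 13
15 = 1·13 + 2
13 = 6·2 + 1
2 = 2·1 + 0  (stop)
So -249/88 = [-3; 5, 1, 6, 2].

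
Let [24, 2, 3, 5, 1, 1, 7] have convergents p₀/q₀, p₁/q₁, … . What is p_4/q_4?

Using pₖ = aₖpₖ₋₁ + pₖ₋₂, qₖ = aₖqₖ₋₁ + qₖ₋₂ (with p₋₁=1, p₋₂=0, q₋₁=0, q₋₂=1):
  k=0: a=24, p=24, q=1
  k=1: a=2, p=49, q=2
  k=2: a=3, p=171, q=7
  k=3: a=5, p=904, q=37
  k=4: a=1, p=1075, q=44

1075/44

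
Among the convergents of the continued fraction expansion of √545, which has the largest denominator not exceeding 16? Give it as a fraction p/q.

√545 = [23; 2, 1, 8, 1, 2, 46, …] (period length 6).
Convergents:
  p_0/q_0 = 23/1
  p_1/q_1 = 47/2
  p_2/q_2 = 70/3
  p_3/q_3 = 607/26
q_2 = 3 ≤ 16 < 26 = q_3, so the answer is 70/3.

70/3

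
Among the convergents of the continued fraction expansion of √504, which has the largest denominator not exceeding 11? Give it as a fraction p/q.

202/9

√504 = [22; 2, 4, 2, 44, …] (period length 4).
Convergents:
  p_0/q_0 = 22/1
  p_1/q_1 = 45/2
  p_2/q_2 = 202/9
  p_3/q_3 = 449/20
q_2 = 9 ≤ 11 < 20 = q_3, so the answer is 202/9.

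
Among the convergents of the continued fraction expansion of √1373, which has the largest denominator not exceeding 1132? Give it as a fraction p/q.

√1373 = [37; 18, 1, 1, 18, 74, …] (period length 5).
Convergents:
  p_0/q_0 = 37/1
  p_1/q_1 = 667/18
  p_2/q_2 = 704/19
  p_3/q_3 = 1371/37
  p_4/q_4 = 25382/685
  p_5/q_5 = 1879639/50727
q_4 = 685 ≤ 1132 < 50727 = q_5, so the answer is 25382/685.

25382/685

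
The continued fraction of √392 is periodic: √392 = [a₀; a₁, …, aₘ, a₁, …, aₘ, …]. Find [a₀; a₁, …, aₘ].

[19; 1, 3, 1, 38]

a₀ = ⌊√392⌋ = 19.
With m₀=0, d₀=1 and mₖ₊₁ = dₖaₖ − mₖ, dₖ₊₁ = (n − mₖ₊₁²)/dₖ, aₖ₊₁ = ⌊(a₀+mₖ₊₁)/dₖ₊₁⌋:
  k=1: m=19, d=31, a=1
  k=2: m=12, d=8, a=3
  k=3: m=12, d=31, a=1
  k=4: m=19, d=1, a=38
d=1 and a=2a₀=38 at k=4, so the next step gives (m, d) = (19, 31) again — its k=1 value — and the period has length 4.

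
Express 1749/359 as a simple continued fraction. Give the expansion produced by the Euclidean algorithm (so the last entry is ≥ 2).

[4; 1, 6, 1, 4, 9]

1749 = 4*359 + 313
359 = 1*313 + 46
313 = 6*46 + 37
46 = 1*37 + 9
37 = 4*9 + 1
9 = 9*1 + 0  (stop)
So 1749/359 = [4; 1, 6, 1, 4, 9].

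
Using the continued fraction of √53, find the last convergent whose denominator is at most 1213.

7979/1096

√53 = [7; 3, 1, 1, 3, 14, …] (period length 5).
Convergents:
  p_0/q_0 = 7/1
  p_1/q_1 = 22/3
  p_2/q_2 = 29/4
  p_3/q_3 = 51/7
  p_4/q_4 = 182/25
  p_5/q_5 = 2599/357
  p_6/q_6 = 7979/1096
  p_7/q_7 = 10578/1453
q_6 = 1096 ≤ 1213 < 1453 = q_7, so the answer is 7979/1096.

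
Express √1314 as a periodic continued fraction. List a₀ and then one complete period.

a₀ = ⌊√1314⌋ = 36.

[36; 4, 72]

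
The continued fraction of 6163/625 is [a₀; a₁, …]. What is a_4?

2

6163 = 9·625 + 538   →  a_0 = 9
625 = 1·538 + 87   →  a_1 = 1
538 = 6·87 + 16   →  a_2 = 6
87 = 5·16 + 7   →  a_3 = 5
16 = 2·7 + 2   →  a_4 = 2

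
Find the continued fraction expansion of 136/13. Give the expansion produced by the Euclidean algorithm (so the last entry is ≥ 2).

[10; 2, 6]

136 = 10×13 + 6
13 = 2×6 + 1
6 = 6×1 + 0  (stop)
So 136/13 = [10; 2, 6].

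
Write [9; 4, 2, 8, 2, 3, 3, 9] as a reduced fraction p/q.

157733/17101

Using pₖ = aₖpₖ₋₁ + pₖ₋₂ and qₖ = aₖqₖ₋₁ + qₖ₋₂:
  k=0: a=9, p=9, q=1
  k=1: a=4, p=37, q=4
  k=2: a=2, p=83, q=9
  k=3: a=8, p=701, q=76
  k=4: a=2, p=1485, q=161
  k=5: a=3, p=5156, q=559
  k=6: a=3, p=16953, q=1838
  k=7: a=9, p=157733, q=17101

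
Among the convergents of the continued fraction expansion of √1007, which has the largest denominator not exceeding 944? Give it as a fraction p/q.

√1007 = [31; 1, 2, 1, 2, 1, 62, …] (period length 6).
Convergents:
  p_0/q_0 = 31/1
  p_1/q_1 = 32/1
  p_2/q_2 = 95/3
  p_3/q_3 = 127/4
  p_4/q_4 = 349/11
  p_5/q_5 = 476/15
  p_6/q_6 = 29861/941
  p_7/q_7 = 30337/956
q_6 = 941 ≤ 944 < 956 = q_7, so the answer is 29861/941.

29861/941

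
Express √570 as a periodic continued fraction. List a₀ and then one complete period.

a₀ = ⌊√570⌋ = 23.

[23; 1, 6, 1, 46]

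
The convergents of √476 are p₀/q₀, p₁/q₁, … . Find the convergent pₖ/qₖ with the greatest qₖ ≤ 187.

√476 = [21; 1, 4, 2, 10, 2, 4, 1, 42, …] (period length 8).
Convergents:
  p_0/q_0 = 21/1
  p_1/q_1 = 22/1
  p_2/q_2 = 109/5
  p_3/q_3 = 240/11
  p_4/q_4 = 2509/115
  p_5/q_5 = 5258/241
q_4 = 115 ≤ 187 < 241 = q_5, so the answer is 2509/115.

2509/115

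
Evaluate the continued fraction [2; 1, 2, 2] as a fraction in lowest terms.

19/7

Using pₖ = aₖpₖ₋₁ + pₖ₋₂ and qₖ = aₖqₖ₋₁ + qₖ₋₂:
  k=0: a=2, p=2, q=1
  k=1: a=1, p=3, q=1
  k=2: a=2, p=8, q=3
  k=3: a=2, p=19, q=7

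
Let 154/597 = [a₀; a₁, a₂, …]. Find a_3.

154 = 0·597 + 154   →  a_0 = 0
597 = 3·154 + 135   →  a_1 = 3
154 = 1·135 + 19   →  a_2 = 1
135 = 7·19 + 2   →  a_3 = 7

7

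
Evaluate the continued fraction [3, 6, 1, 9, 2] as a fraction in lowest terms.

Fold from the inside: start with 2/1.
  9 + 1/2 = 19/2
  1 + 2/19 = 21/19
  6 + 19/21 = 145/21
  3 + 21/145 = 456/145

456/145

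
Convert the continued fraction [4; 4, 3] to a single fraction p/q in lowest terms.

Using pₖ = aₖpₖ₋₁ + pₖ₋₂ and qₖ = aₖqₖ₋₁ + qₖ₋₂:
  k=0: a=4, p=4, q=1
  k=1: a=4, p=17, q=4
  k=2: a=3, p=55, q=13

55/13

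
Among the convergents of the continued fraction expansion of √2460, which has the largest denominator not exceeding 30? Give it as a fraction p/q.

√2460 = [49; 1, 1, 2, 24, 2, 1, 1, 98, …] (period length 8).
Convergents:
  p_0/q_0 = 49/1
  p_1/q_1 = 50/1
  p_2/q_2 = 99/2
  p_3/q_3 = 248/5
  p_4/q_4 = 6051/122
q_3 = 5 ≤ 30 < 122 = q_4, so the answer is 248/5.

248/5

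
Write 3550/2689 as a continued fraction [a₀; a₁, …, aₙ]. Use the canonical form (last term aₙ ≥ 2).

3550 = 1*2689 + 861
2689 = 3*861 + 106
861 = 8*106 + 13
106 = 8*13 + 2
13 = 6*2 + 1
2 = 2*1 + 0  (stop)
So 3550/2689 = [1; 3, 8, 8, 6, 2].

[1; 3, 8, 8, 6, 2]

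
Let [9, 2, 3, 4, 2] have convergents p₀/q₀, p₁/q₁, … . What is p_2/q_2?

Using pₖ = aₖpₖ₋₁ + pₖ₋₂, qₖ = aₖqₖ₋₁ + qₖ₋₂ (with p₋₁=1, p₋₂=0, q₋₁=0, q₋₂=1):
  k=0: a=9, p=9, q=1
  k=1: a=2, p=19, q=2
  k=2: a=3, p=66, q=7

66/7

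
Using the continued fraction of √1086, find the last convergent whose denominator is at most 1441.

47092/1429

√1086 = [32; 1, 20, 1, 64, …] (period length 4).
Convergents:
  p_0/q_0 = 32/1
  p_1/q_1 = 33/1
  p_2/q_2 = 692/21
  p_3/q_3 = 725/22
  p_4/q_4 = 47092/1429
  p_5/q_5 = 47817/1451
q_4 = 1429 ≤ 1441 < 1451 = q_5, so the answer is 47092/1429.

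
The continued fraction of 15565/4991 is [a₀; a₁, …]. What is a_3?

15565 = 3·4991 + 592   →  a_0 = 3
4991 = 8·592 + 255   →  a_1 = 8
592 = 2·255 + 82   →  a_2 = 2
255 = 3·82 + 9   →  a_3 = 3

3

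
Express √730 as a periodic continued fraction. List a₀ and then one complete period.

a₀ = ⌊√730⌋ = 27.
With m₀=0, d₀=1 and mₖ₊₁ = dₖaₖ − mₖ, dₖ₊₁ = (n − mₖ₊₁²)/dₖ, aₖ₊₁ = ⌊(a₀+mₖ₊₁)/dₖ₊₁⌋:
  k=1: m=27, d=1, a=54
d=1 and a=2a₀=54 at k=1, so the next step gives (m, d) = (27, 1) again — its k=1 value — and the period has length 1.

[27; 54]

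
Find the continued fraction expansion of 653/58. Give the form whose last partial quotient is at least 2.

[11; 3, 1, 6, 2]

653 = 11·58 + 15
58 = 3·15 + 13
15 = 1·13 + 2
13 = 6·2 + 1
2 = 2·1 + 0  (stop)
So 653/58 = [11; 3, 1, 6, 2].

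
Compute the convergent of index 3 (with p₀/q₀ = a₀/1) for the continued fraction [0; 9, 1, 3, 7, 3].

Using pₖ = aₖpₖ₋₁ + pₖ₋₂, qₖ = aₖqₖ₋₁ + qₖ₋₂ (with p₋₁=1, p₋₂=0, q₋₁=0, q₋₂=1):
  k=0: a=0, p=0, q=1
  k=1: a=9, p=1, q=9
  k=2: a=1, p=1, q=10
  k=3: a=3, p=4, q=39

4/39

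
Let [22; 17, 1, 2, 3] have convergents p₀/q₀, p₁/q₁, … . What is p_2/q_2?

397/18

Using pₖ = aₖpₖ₋₁ + pₖ₋₂, qₖ = aₖqₖ₋₁ + qₖ₋₂ (with p₋₁=1, p₋₂=0, q₋₁=0, q₋₂=1):
  k=0: a=22, p=22, q=1
  k=1: a=17, p=375, q=17
  k=2: a=1, p=397, q=18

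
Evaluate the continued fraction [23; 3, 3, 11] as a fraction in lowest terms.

2633/113

Using pₖ = aₖpₖ₋₁ + pₖ₋₂ and qₖ = aₖqₖ₋₁ + qₖ₋₂:
  k=0: a=23, p=23, q=1
  k=1: a=3, p=70, q=3
  k=2: a=3, p=233, q=10
  k=3: a=11, p=2633, q=113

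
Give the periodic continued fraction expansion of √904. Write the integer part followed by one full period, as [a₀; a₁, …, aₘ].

a₀ = ⌊√904⌋ = 30.
With m₀=0, d₀=1 and mₖ₊₁ = dₖaₖ − mₖ, dₖ₊₁ = (n − mₖ₊₁²)/dₖ, aₖ₊₁ = ⌊(a₀+mₖ₊₁)/dₖ₊₁⌋:
  k=1: m=30, d=4, a=15
  k=2: m=30, d=1, a=60
d=1 and a=2a₀=60 at k=2, so the next step gives (m, d) = (30, 4) again — its k=1 value — and the period has length 2.

[30; 15, 60]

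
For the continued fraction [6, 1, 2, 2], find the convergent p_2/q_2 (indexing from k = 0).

Using pₖ = aₖpₖ₋₁ + pₖ₋₂, qₖ = aₖqₖ₋₁ + qₖ₋₂ (with p₋₁=1, p₋₂=0, q₋₁=0, q₋₂=1):
  k=0: a=6, p=6, q=1
  k=1: a=1, p=7, q=1
  k=2: a=2, p=20, q=3

20/3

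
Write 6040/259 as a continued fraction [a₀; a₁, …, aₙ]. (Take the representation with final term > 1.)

[23; 3, 8, 3, 3]

6040 = 23*259 + 83
259 = 3*83 + 10
83 = 8*10 + 3
10 = 3*3 + 1
3 = 3*1 + 0  (stop)
So 6040/259 = [23; 3, 8, 3, 3].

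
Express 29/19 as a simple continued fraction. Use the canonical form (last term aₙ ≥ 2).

[1; 1, 1, 9]

29 = 1*19 + 10
19 = 1*10 + 9
10 = 1*9 + 1
9 = 9*1 + 0  (stop)
So 29/19 = [1; 1, 1, 9].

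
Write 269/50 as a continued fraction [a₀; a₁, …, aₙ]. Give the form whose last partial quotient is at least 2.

269 = 5×50 + 19
50 = 2×19 + 12
19 = 1×12 + 7
12 = 1×7 + 5
7 = 1×5 + 2
5 = 2×2 + 1
2 = 2×1 + 0  (stop)
So 269/50 = [5; 2, 1, 1, 1, 2, 2].

[5; 2, 1, 1, 1, 2, 2]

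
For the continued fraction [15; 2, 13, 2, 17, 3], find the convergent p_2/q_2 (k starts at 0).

Using pₖ = aₖpₖ₋₁ + pₖ₋₂, qₖ = aₖqₖ₋₁ + qₖ₋₂ (with p₋₁=1, p₋₂=0, q₋₁=0, q₋₂=1):
  k=0: a=15, p=15, q=1
  k=1: a=2, p=31, q=2
  k=2: a=13, p=418, q=27

418/27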